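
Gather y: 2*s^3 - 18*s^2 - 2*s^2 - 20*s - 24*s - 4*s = 2*s^3 - 20*s^2 - 48*s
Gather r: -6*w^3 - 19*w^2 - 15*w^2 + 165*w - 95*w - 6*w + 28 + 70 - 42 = -6*w^3 - 34*w^2 + 64*w + 56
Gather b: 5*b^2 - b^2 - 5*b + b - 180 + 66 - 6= 4*b^2 - 4*b - 120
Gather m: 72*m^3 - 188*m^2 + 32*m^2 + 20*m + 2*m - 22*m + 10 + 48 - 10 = 72*m^3 - 156*m^2 + 48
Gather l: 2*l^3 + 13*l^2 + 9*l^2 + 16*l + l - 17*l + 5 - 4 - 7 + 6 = 2*l^3 + 22*l^2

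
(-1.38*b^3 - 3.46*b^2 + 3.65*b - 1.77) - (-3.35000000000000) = -1.38*b^3 - 3.46*b^2 + 3.65*b + 1.58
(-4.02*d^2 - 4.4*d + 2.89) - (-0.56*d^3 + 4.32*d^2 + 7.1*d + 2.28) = 0.56*d^3 - 8.34*d^2 - 11.5*d + 0.61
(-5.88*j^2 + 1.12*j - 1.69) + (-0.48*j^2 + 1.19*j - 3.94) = -6.36*j^2 + 2.31*j - 5.63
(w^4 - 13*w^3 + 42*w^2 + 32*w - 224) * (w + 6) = w^5 - 7*w^4 - 36*w^3 + 284*w^2 - 32*w - 1344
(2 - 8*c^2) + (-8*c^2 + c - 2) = -16*c^2 + c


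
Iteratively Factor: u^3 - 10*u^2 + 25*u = (u - 5)*(u^2 - 5*u) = (u - 5)^2*(u)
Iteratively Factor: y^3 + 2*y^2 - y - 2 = (y - 1)*(y^2 + 3*y + 2) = (y - 1)*(y + 1)*(y + 2)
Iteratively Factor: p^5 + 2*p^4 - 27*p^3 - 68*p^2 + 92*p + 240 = (p + 4)*(p^4 - 2*p^3 - 19*p^2 + 8*p + 60) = (p + 2)*(p + 4)*(p^3 - 4*p^2 - 11*p + 30) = (p - 5)*(p + 2)*(p + 4)*(p^2 + p - 6) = (p - 5)*(p + 2)*(p + 3)*(p + 4)*(p - 2)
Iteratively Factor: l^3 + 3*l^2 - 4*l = (l - 1)*(l^2 + 4*l) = l*(l - 1)*(l + 4)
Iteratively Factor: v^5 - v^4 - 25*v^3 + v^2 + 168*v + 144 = (v - 4)*(v^4 + 3*v^3 - 13*v^2 - 51*v - 36) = (v - 4)*(v + 3)*(v^3 - 13*v - 12) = (v - 4)*(v + 1)*(v + 3)*(v^2 - v - 12) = (v - 4)^2*(v + 1)*(v + 3)*(v + 3)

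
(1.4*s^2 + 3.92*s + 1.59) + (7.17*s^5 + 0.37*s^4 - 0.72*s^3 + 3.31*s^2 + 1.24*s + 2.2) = 7.17*s^5 + 0.37*s^4 - 0.72*s^3 + 4.71*s^2 + 5.16*s + 3.79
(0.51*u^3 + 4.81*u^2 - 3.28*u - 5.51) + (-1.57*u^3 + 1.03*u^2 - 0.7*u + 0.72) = -1.06*u^3 + 5.84*u^2 - 3.98*u - 4.79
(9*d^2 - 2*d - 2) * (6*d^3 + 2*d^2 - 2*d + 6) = 54*d^5 + 6*d^4 - 34*d^3 + 54*d^2 - 8*d - 12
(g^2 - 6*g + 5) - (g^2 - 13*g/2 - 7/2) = g/2 + 17/2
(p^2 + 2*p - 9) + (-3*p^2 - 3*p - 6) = -2*p^2 - p - 15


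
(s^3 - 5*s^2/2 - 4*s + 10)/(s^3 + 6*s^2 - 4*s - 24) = (s - 5/2)/(s + 6)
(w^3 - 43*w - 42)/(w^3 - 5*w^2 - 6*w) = (w^2 - w - 42)/(w*(w - 6))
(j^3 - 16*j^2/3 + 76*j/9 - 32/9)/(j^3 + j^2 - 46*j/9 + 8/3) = (3*j^2 - 14*j + 16)/(3*j^2 + 5*j - 12)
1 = 1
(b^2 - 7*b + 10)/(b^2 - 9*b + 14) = (b - 5)/(b - 7)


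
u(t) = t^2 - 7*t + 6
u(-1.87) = 22.59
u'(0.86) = -5.28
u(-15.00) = 336.00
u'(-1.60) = -10.20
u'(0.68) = -5.64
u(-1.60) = 19.76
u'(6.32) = 5.64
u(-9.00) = 150.00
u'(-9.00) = -25.00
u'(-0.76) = -8.52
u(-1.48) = 18.55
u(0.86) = 0.72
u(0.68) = 1.70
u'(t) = 2*t - 7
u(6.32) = 1.70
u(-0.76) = 11.90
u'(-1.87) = -10.74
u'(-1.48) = -9.96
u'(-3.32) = -13.64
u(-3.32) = 40.26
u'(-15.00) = -37.00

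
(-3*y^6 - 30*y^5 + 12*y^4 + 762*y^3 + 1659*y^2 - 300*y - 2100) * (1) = -3*y^6 - 30*y^5 + 12*y^4 + 762*y^3 + 1659*y^2 - 300*y - 2100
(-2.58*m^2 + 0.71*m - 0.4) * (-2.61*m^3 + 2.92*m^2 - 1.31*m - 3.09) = 6.7338*m^5 - 9.3867*m^4 + 6.497*m^3 + 5.8741*m^2 - 1.6699*m + 1.236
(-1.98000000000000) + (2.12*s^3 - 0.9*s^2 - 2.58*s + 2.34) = 2.12*s^3 - 0.9*s^2 - 2.58*s + 0.36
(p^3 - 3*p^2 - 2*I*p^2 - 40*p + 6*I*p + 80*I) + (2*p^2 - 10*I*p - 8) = p^3 - p^2 - 2*I*p^2 - 40*p - 4*I*p - 8 + 80*I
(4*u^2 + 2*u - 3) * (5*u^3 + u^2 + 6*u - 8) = 20*u^5 + 14*u^4 + 11*u^3 - 23*u^2 - 34*u + 24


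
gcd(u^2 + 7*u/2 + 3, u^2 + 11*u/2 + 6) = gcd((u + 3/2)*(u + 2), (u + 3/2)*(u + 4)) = u + 3/2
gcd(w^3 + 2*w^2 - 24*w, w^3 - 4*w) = w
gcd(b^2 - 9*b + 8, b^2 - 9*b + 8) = b^2 - 9*b + 8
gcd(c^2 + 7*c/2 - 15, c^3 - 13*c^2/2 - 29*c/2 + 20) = 1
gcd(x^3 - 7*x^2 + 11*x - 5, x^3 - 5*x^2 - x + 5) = x^2 - 6*x + 5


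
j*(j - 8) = j^2 - 8*j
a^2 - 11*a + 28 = (a - 7)*(a - 4)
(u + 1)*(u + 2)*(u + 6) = u^3 + 9*u^2 + 20*u + 12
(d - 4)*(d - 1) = d^2 - 5*d + 4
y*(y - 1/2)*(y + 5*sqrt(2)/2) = y^3 - y^2/2 + 5*sqrt(2)*y^2/2 - 5*sqrt(2)*y/4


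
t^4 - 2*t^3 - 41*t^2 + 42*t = t*(t - 7)*(t - 1)*(t + 6)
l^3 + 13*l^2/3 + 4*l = l*(l + 4/3)*(l + 3)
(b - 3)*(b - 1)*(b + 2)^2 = b^4 - 9*b^2 - 4*b + 12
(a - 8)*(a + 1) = a^2 - 7*a - 8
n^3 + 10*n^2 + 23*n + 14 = (n + 1)*(n + 2)*(n + 7)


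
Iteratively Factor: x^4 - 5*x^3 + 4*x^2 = (x)*(x^3 - 5*x^2 + 4*x) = x*(x - 1)*(x^2 - 4*x) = x*(x - 4)*(x - 1)*(x)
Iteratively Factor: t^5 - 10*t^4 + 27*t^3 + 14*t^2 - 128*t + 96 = (t - 4)*(t^4 - 6*t^3 + 3*t^2 + 26*t - 24) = (t - 4)*(t - 1)*(t^3 - 5*t^2 - 2*t + 24) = (t - 4)*(t - 3)*(t - 1)*(t^2 - 2*t - 8) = (t - 4)^2*(t - 3)*(t - 1)*(t + 2)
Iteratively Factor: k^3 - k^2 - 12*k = (k + 3)*(k^2 - 4*k) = (k - 4)*(k + 3)*(k)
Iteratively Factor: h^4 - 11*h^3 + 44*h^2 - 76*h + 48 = (h - 2)*(h^3 - 9*h^2 + 26*h - 24) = (h - 2)^2*(h^2 - 7*h + 12) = (h - 3)*(h - 2)^2*(h - 4)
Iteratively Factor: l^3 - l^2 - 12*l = (l)*(l^2 - l - 12) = l*(l - 4)*(l + 3)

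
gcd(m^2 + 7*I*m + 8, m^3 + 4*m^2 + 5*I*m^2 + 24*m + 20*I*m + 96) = m + 8*I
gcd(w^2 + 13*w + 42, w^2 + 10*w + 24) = w + 6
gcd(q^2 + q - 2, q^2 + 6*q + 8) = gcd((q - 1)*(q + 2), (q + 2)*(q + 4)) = q + 2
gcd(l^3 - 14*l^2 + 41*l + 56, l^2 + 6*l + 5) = l + 1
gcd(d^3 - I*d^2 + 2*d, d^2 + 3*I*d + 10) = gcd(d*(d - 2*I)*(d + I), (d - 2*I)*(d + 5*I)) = d - 2*I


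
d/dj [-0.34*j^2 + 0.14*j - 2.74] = 0.14 - 0.68*j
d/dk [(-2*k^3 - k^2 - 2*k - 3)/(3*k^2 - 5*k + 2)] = (-6*k^4 + 20*k^3 - k^2 + 14*k - 19)/(9*k^4 - 30*k^3 + 37*k^2 - 20*k + 4)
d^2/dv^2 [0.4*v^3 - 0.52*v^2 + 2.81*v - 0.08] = 2.4*v - 1.04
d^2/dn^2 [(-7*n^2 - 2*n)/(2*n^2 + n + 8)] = 12*(n^3 + 56*n^2 + 16*n - 72)/(8*n^6 + 12*n^5 + 102*n^4 + 97*n^3 + 408*n^2 + 192*n + 512)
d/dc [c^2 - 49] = 2*c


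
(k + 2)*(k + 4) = k^2 + 6*k + 8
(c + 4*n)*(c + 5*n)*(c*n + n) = c^3*n + 9*c^2*n^2 + c^2*n + 20*c*n^3 + 9*c*n^2 + 20*n^3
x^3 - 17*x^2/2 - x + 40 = (x - 8)*(x - 5/2)*(x + 2)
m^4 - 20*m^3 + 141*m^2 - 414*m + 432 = (m - 8)*(m - 6)*(m - 3)^2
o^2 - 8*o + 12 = (o - 6)*(o - 2)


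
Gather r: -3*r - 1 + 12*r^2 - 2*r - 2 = 12*r^2 - 5*r - 3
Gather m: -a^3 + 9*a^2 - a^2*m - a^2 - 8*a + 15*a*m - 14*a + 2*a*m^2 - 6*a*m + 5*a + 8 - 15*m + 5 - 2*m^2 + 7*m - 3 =-a^3 + 8*a^2 - 17*a + m^2*(2*a - 2) + m*(-a^2 + 9*a - 8) + 10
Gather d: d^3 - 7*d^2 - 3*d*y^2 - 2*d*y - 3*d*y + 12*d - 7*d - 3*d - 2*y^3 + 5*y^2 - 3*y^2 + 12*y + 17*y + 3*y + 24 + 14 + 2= d^3 - 7*d^2 + d*(-3*y^2 - 5*y + 2) - 2*y^3 + 2*y^2 + 32*y + 40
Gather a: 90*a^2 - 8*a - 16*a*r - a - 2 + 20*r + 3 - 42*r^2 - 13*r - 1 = 90*a^2 + a*(-16*r - 9) - 42*r^2 + 7*r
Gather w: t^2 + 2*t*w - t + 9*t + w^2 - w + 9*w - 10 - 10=t^2 + 8*t + w^2 + w*(2*t + 8) - 20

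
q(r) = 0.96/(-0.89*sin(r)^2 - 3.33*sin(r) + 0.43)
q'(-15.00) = -0.32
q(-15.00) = 0.43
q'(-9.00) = -0.83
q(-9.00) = 0.58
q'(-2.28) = -0.21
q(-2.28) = 0.39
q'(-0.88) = 0.20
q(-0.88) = 0.39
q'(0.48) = 2.10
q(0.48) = -0.74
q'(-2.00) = -0.09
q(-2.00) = 0.35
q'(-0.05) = 8.80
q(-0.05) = 1.62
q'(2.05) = -0.21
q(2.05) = -0.30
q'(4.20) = -0.12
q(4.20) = 0.36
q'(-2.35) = -0.25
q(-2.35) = 0.41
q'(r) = 0.96*(1.78*sin(r)*cos(r) + 3.33*cos(r))/(-0.89*sin(r)^2 - 3.33*sin(r) + 0.43)^2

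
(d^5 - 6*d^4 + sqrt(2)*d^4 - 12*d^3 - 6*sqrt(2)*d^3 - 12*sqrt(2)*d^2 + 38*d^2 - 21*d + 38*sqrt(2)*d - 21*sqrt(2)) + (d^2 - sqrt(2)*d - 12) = d^5 - 6*d^4 + sqrt(2)*d^4 - 12*d^3 - 6*sqrt(2)*d^3 - 12*sqrt(2)*d^2 + 39*d^2 - 21*d + 37*sqrt(2)*d - 21*sqrt(2) - 12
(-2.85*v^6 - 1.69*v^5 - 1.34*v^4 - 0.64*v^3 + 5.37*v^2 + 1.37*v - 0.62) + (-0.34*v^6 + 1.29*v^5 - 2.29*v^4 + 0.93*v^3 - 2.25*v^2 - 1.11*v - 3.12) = -3.19*v^6 - 0.4*v^5 - 3.63*v^4 + 0.29*v^3 + 3.12*v^2 + 0.26*v - 3.74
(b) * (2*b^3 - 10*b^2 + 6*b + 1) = 2*b^4 - 10*b^3 + 6*b^2 + b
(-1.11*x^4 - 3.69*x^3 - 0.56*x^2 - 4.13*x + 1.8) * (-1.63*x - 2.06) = 1.8093*x^5 + 8.3013*x^4 + 8.5142*x^3 + 7.8855*x^2 + 5.5738*x - 3.708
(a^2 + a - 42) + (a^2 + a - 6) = 2*a^2 + 2*a - 48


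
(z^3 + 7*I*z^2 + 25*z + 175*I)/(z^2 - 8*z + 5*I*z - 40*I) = (z^2 + 2*I*z + 35)/(z - 8)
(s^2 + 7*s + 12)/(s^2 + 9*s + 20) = (s + 3)/(s + 5)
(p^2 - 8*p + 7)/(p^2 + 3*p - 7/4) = 4*(p^2 - 8*p + 7)/(4*p^2 + 12*p - 7)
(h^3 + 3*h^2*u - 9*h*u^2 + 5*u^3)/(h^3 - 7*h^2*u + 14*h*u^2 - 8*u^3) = (h^2 + 4*h*u - 5*u^2)/(h^2 - 6*h*u + 8*u^2)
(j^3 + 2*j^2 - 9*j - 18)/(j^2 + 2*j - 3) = (j^2 - j - 6)/(j - 1)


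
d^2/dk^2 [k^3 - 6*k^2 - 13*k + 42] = 6*k - 12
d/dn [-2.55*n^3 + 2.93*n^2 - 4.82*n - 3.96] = -7.65*n^2 + 5.86*n - 4.82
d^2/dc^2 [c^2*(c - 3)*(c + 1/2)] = 12*c^2 - 15*c - 3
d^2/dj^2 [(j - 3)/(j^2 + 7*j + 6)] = 2*((j - 3)*(2*j + 7)^2 - (3*j + 4)*(j^2 + 7*j + 6))/(j^2 + 7*j + 6)^3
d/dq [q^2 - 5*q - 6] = 2*q - 5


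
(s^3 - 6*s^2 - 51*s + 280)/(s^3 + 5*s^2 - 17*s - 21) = (s^2 - 13*s + 40)/(s^2 - 2*s - 3)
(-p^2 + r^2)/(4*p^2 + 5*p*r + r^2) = (-p + r)/(4*p + r)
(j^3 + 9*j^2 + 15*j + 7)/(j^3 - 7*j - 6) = (j^2 + 8*j + 7)/(j^2 - j - 6)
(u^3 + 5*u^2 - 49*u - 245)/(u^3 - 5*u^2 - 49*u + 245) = (u + 5)/(u - 5)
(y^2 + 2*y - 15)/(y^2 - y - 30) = (y - 3)/(y - 6)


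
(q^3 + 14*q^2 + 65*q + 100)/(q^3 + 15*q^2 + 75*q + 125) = (q + 4)/(q + 5)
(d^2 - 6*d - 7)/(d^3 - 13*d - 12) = (d - 7)/(d^2 - d - 12)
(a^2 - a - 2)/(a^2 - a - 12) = (-a^2 + a + 2)/(-a^2 + a + 12)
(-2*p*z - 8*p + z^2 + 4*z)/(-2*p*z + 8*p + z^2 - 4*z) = (z + 4)/(z - 4)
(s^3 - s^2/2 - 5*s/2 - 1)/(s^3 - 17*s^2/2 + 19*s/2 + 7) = (s + 1)/(s - 7)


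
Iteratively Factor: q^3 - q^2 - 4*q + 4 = (q - 1)*(q^2 - 4) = (q - 1)*(q + 2)*(q - 2)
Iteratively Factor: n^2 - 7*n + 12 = (n - 3)*(n - 4)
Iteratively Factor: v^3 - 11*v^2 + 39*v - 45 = (v - 5)*(v^2 - 6*v + 9) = (v - 5)*(v - 3)*(v - 3)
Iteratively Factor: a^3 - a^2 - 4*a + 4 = (a - 2)*(a^2 + a - 2) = (a - 2)*(a - 1)*(a + 2)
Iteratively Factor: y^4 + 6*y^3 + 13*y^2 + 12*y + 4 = (y + 2)*(y^3 + 4*y^2 + 5*y + 2) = (y + 1)*(y + 2)*(y^2 + 3*y + 2) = (y + 1)*(y + 2)^2*(y + 1)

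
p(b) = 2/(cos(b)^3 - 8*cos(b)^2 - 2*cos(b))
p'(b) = 2*(3*sin(b)*cos(b)^2 - 16*sin(b)*cos(b) - 2*sin(b))/(cos(b)^3 - 8*cos(b)^2 - 2*cos(b))^2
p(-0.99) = -0.60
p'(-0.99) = 1.48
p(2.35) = -0.69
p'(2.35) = 1.82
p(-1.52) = -16.39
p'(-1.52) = 376.12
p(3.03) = -0.29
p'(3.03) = 0.08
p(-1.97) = -4.08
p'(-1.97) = -35.86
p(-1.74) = 19.02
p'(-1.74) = -138.96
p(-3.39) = -0.31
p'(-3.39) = 0.19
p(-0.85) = -0.44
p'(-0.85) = 0.83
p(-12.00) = -0.29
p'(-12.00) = -0.31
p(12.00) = -0.29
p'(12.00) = 0.31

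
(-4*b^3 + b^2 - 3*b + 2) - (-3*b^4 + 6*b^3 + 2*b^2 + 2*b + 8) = 3*b^4 - 10*b^3 - b^2 - 5*b - 6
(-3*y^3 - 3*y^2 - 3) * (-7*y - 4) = 21*y^4 + 33*y^3 + 12*y^2 + 21*y + 12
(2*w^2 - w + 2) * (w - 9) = 2*w^3 - 19*w^2 + 11*w - 18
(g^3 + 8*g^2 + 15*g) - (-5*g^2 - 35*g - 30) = g^3 + 13*g^2 + 50*g + 30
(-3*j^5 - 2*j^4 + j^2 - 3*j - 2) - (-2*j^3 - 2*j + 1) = -3*j^5 - 2*j^4 + 2*j^3 + j^2 - j - 3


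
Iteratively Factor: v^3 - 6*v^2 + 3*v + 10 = (v - 2)*(v^2 - 4*v - 5) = (v - 5)*(v - 2)*(v + 1)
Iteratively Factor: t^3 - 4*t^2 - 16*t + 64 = (t + 4)*(t^2 - 8*t + 16) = (t - 4)*(t + 4)*(t - 4)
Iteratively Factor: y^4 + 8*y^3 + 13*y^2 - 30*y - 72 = (y + 3)*(y^3 + 5*y^2 - 2*y - 24) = (y + 3)^2*(y^2 + 2*y - 8) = (y - 2)*(y + 3)^2*(y + 4)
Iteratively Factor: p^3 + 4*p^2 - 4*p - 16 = (p + 4)*(p^2 - 4) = (p - 2)*(p + 4)*(p + 2)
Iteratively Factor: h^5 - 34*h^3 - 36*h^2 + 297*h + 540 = (h + 3)*(h^4 - 3*h^3 - 25*h^2 + 39*h + 180) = (h - 4)*(h + 3)*(h^3 + h^2 - 21*h - 45) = (h - 5)*(h - 4)*(h + 3)*(h^2 + 6*h + 9) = (h - 5)*(h - 4)*(h + 3)^2*(h + 3)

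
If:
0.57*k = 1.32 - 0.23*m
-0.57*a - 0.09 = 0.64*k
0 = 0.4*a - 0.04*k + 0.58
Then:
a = -1.34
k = 1.06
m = 3.12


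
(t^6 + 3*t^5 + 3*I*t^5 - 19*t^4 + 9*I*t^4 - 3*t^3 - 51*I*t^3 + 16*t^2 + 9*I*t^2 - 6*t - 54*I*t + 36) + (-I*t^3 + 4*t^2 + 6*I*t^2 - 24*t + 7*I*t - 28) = t^6 + 3*t^5 + 3*I*t^5 - 19*t^4 + 9*I*t^4 - 3*t^3 - 52*I*t^3 + 20*t^2 + 15*I*t^2 - 30*t - 47*I*t + 8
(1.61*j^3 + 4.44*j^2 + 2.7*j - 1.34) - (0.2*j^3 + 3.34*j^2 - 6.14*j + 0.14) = 1.41*j^3 + 1.1*j^2 + 8.84*j - 1.48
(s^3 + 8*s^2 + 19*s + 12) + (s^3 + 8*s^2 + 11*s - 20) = 2*s^3 + 16*s^2 + 30*s - 8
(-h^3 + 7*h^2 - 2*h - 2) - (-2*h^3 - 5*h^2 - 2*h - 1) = h^3 + 12*h^2 - 1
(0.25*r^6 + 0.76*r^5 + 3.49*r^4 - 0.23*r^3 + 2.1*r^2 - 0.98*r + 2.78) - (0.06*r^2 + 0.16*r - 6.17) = 0.25*r^6 + 0.76*r^5 + 3.49*r^4 - 0.23*r^3 + 2.04*r^2 - 1.14*r + 8.95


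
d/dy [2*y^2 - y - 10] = 4*y - 1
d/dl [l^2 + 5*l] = 2*l + 5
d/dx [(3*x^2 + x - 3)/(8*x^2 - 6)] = (-4*x^2 + 6*x - 3)/(2*(16*x^4 - 24*x^2 + 9))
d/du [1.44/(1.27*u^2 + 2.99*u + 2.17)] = (-3.6576*u - 4.3056)/(1.27*u^2 + 2.99*u + 2.17)^2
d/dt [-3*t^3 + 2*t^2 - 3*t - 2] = -9*t^2 + 4*t - 3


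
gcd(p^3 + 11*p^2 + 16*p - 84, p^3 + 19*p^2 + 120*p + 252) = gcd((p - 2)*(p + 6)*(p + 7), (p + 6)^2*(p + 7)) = p^2 + 13*p + 42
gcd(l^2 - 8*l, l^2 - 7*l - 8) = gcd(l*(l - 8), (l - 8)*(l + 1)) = l - 8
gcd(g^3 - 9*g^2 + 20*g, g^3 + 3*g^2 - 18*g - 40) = g - 4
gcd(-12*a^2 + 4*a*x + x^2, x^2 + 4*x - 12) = 1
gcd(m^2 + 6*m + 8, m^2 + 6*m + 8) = m^2 + 6*m + 8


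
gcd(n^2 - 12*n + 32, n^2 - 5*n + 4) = n - 4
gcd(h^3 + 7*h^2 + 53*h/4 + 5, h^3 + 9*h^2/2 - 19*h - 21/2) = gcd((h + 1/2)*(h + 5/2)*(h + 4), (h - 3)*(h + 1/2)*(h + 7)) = h + 1/2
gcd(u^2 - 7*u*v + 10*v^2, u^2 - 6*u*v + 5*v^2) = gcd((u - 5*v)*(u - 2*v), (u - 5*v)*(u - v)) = u - 5*v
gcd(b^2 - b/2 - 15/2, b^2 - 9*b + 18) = b - 3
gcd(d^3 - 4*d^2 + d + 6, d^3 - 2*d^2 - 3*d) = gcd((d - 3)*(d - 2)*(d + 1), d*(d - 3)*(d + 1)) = d^2 - 2*d - 3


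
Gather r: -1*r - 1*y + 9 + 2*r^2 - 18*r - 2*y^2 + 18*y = 2*r^2 - 19*r - 2*y^2 + 17*y + 9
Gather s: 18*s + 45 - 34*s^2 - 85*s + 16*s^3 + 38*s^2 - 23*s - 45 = 16*s^3 + 4*s^2 - 90*s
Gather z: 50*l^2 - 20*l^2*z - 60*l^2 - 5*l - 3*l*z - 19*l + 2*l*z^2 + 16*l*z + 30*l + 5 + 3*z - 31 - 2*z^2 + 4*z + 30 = -10*l^2 + 6*l + z^2*(2*l - 2) + z*(-20*l^2 + 13*l + 7) + 4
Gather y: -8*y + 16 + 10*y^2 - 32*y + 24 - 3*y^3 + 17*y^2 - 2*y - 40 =-3*y^3 + 27*y^2 - 42*y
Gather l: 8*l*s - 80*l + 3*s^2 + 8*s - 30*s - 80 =l*(8*s - 80) + 3*s^2 - 22*s - 80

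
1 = 1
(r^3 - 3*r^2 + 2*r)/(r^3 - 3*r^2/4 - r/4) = 4*(r - 2)/(4*r + 1)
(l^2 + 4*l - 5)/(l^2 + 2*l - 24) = (l^2 + 4*l - 5)/(l^2 + 2*l - 24)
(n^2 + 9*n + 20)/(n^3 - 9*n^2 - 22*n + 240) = (n + 4)/(n^2 - 14*n + 48)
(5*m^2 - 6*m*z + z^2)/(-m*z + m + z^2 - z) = (-5*m + z)/(z - 1)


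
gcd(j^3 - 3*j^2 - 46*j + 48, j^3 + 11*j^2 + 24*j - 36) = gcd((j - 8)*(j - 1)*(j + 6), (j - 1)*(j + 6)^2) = j^2 + 5*j - 6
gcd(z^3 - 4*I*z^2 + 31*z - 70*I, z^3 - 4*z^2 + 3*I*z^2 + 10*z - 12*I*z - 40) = z^2 + 3*I*z + 10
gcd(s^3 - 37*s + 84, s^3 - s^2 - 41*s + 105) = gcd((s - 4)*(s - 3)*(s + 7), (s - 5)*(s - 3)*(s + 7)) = s^2 + 4*s - 21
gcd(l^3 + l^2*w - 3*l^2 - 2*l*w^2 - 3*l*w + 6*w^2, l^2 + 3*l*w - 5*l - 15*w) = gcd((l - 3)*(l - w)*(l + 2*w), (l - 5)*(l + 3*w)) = 1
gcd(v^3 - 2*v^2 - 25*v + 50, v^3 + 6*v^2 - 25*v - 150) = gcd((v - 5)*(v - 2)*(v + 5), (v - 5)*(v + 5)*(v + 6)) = v^2 - 25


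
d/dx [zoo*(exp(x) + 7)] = zoo*exp(x)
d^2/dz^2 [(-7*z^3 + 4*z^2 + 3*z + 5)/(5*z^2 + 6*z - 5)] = 2*(-472*z^3 + 1305*z^2 + 150*z + 495)/(125*z^6 + 450*z^5 + 165*z^4 - 684*z^3 - 165*z^2 + 450*z - 125)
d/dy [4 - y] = -1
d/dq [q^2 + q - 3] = 2*q + 1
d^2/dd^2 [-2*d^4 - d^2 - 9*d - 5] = -24*d^2 - 2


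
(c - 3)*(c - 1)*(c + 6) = c^3 + 2*c^2 - 21*c + 18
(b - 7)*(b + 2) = b^2 - 5*b - 14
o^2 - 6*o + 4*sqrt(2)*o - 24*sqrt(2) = (o - 6)*(o + 4*sqrt(2))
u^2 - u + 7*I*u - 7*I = (u - 1)*(u + 7*I)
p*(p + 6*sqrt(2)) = p^2 + 6*sqrt(2)*p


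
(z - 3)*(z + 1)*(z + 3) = z^3 + z^2 - 9*z - 9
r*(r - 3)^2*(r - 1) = r^4 - 7*r^3 + 15*r^2 - 9*r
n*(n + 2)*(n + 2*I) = n^3 + 2*n^2 + 2*I*n^2 + 4*I*n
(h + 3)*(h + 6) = h^2 + 9*h + 18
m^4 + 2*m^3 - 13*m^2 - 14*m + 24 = (m - 3)*(m - 1)*(m + 2)*(m + 4)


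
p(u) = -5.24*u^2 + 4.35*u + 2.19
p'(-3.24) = 38.31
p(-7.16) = -297.59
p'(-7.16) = 79.39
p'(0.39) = 0.26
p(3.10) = -34.68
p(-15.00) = -1242.06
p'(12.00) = -121.41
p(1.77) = -6.53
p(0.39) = 3.09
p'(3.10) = -28.14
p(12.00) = -700.17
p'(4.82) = -46.16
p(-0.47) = -1.01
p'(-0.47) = 9.28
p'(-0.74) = 12.11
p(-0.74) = -3.90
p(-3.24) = -66.91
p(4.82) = -98.58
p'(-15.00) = 161.55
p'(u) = 4.35 - 10.48*u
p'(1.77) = -14.20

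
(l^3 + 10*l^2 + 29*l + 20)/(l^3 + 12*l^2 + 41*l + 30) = (l + 4)/(l + 6)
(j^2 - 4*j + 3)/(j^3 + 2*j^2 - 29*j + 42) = (j - 1)/(j^2 + 5*j - 14)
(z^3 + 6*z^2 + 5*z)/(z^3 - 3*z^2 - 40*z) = (z + 1)/(z - 8)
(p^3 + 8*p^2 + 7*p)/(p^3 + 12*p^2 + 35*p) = (p + 1)/(p + 5)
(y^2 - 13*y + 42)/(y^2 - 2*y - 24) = (y - 7)/(y + 4)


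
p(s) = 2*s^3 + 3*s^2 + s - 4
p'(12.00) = 937.00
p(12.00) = 3896.00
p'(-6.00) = 181.00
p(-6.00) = -334.00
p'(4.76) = 165.51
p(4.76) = 284.43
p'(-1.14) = 1.96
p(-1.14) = -4.20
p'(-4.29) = 85.68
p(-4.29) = -110.98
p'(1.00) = 13.00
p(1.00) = 2.00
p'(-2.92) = 34.64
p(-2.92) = -31.13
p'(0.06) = 1.38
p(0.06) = -3.93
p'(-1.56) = 6.24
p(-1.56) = -5.85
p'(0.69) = 8.00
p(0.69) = -1.22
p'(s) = 6*s^2 + 6*s + 1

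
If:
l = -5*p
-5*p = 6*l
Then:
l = 0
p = 0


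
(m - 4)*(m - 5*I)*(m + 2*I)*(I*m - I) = I*m^4 + 3*m^3 - 5*I*m^3 - 15*m^2 + 14*I*m^2 + 12*m - 50*I*m + 40*I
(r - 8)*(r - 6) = r^2 - 14*r + 48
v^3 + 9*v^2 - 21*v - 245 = (v - 5)*(v + 7)^2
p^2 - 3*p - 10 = (p - 5)*(p + 2)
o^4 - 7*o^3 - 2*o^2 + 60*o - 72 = (o - 6)*(o - 2)^2*(o + 3)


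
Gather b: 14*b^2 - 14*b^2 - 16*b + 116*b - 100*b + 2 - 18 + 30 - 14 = 0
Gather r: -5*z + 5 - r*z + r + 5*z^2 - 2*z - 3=r*(1 - z) + 5*z^2 - 7*z + 2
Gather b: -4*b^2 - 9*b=-4*b^2 - 9*b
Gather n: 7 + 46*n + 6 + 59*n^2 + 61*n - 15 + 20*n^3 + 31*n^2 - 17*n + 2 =20*n^3 + 90*n^2 + 90*n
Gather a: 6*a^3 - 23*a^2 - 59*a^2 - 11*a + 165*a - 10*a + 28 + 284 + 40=6*a^3 - 82*a^2 + 144*a + 352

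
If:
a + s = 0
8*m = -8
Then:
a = -s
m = -1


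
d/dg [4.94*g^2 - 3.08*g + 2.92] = 9.88*g - 3.08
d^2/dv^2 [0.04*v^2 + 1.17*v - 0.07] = 0.0800000000000000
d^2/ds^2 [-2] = 0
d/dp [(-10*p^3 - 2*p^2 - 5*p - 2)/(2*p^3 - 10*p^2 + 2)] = (52*p^4 + 10*p^3 - 49*p^2 - 24*p - 5)/(2*(p^6 - 10*p^5 + 25*p^4 + 2*p^3 - 10*p^2 + 1))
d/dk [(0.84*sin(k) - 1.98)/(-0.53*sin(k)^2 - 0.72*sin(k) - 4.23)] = (0.4452*sin(k)^2 - 2.0988*sin(k) - 4.9788)*cos(k)/(0.2809*sin(k)^4 + 0.7632*sin(k)^3 + 5.0022*sin(k)^2 + 6.0912*sin(k) + 17.8929)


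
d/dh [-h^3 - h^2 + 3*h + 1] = -3*h^2 - 2*h + 3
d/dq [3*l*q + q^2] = 3*l + 2*q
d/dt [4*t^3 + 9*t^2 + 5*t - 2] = 12*t^2 + 18*t + 5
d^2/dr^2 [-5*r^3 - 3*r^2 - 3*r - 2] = -30*r - 6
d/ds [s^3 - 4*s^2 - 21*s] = 3*s^2 - 8*s - 21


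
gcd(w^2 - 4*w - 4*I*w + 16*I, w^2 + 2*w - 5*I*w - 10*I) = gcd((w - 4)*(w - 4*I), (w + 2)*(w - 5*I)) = 1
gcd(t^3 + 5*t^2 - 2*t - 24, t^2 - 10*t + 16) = t - 2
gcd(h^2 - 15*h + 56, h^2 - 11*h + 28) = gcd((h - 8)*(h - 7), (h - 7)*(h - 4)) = h - 7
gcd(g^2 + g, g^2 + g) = g^2 + g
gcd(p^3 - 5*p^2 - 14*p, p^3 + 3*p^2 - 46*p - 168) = p - 7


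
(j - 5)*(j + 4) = j^2 - j - 20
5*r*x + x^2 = x*(5*r + x)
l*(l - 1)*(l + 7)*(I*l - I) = I*l^4 + 5*I*l^3 - 13*I*l^2 + 7*I*l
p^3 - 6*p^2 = p^2*(p - 6)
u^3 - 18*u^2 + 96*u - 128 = (u - 8)^2*(u - 2)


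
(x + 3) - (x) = 3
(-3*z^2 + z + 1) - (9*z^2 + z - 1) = 2 - 12*z^2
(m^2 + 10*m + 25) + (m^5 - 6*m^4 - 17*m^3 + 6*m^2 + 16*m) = m^5 - 6*m^4 - 17*m^3 + 7*m^2 + 26*m + 25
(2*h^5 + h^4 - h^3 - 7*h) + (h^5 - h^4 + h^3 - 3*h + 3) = 3*h^5 - 10*h + 3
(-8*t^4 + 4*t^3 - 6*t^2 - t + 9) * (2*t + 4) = -16*t^5 - 24*t^4 + 4*t^3 - 26*t^2 + 14*t + 36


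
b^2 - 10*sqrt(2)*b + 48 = (b - 6*sqrt(2))*(b - 4*sqrt(2))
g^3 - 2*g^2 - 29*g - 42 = (g - 7)*(g + 2)*(g + 3)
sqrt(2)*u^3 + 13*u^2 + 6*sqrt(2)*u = u*(u + 6*sqrt(2))*(sqrt(2)*u + 1)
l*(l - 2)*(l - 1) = l^3 - 3*l^2 + 2*l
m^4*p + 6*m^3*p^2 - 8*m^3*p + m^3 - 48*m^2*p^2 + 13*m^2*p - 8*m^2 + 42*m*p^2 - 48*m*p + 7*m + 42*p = (m - 7)*(m - 1)*(m + 6*p)*(m*p + 1)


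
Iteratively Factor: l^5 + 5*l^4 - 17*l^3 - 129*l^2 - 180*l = (l - 5)*(l^4 + 10*l^3 + 33*l^2 + 36*l) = (l - 5)*(l + 3)*(l^3 + 7*l^2 + 12*l) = (l - 5)*(l + 3)^2*(l^2 + 4*l) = l*(l - 5)*(l + 3)^2*(l + 4)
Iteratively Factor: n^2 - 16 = (n + 4)*(n - 4)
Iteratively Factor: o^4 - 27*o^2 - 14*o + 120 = (o + 3)*(o^3 - 3*o^2 - 18*o + 40) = (o - 2)*(o + 3)*(o^2 - o - 20) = (o - 5)*(o - 2)*(o + 3)*(o + 4)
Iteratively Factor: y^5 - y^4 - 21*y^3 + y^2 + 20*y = (y + 4)*(y^4 - 5*y^3 - y^2 + 5*y) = y*(y + 4)*(y^3 - 5*y^2 - y + 5) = y*(y + 1)*(y + 4)*(y^2 - 6*y + 5) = y*(y - 5)*(y + 1)*(y + 4)*(y - 1)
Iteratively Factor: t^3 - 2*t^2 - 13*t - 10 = (t + 1)*(t^2 - 3*t - 10) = (t + 1)*(t + 2)*(t - 5)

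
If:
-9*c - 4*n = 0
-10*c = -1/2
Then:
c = 1/20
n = -9/80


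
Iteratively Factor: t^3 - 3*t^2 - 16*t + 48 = (t - 4)*(t^2 + t - 12) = (t - 4)*(t - 3)*(t + 4)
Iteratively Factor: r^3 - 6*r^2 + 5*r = (r - 5)*(r^2 - r) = (r - 5)*(r - 1)*(r)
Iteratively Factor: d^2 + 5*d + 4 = (d + 4)*(d + 1)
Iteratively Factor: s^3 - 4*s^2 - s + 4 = (s - 4)*(s^2 - 1) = (s - 4)*(s + 1)*(s - 1)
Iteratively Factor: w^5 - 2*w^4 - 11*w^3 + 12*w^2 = (w)*(w^4 - 2*w^3 - 11*w^2 + 12*w) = w*(w - 4)*(w^3 + 2*w^2 - 3*w) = w*(w - 4)*(w + 3)*(w^2 - w) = w^2*(w - 4)*(w + 3)*(w - 1)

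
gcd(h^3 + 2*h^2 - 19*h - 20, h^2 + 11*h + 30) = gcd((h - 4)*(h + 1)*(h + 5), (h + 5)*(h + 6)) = h + 5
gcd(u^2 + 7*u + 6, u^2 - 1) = u + 1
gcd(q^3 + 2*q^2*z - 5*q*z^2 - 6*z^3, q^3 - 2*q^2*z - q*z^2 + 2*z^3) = -q^2 + q*z + 2*z^2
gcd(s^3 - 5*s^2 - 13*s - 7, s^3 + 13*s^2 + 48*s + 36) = s + 1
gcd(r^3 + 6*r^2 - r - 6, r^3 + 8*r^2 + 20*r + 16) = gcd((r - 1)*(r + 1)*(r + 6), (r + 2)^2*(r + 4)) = 1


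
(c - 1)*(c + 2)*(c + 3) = c^3 + 4*c^2 + c - 6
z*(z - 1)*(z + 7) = z^3 + 6*z^2 - 7*z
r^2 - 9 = (r - 3)*(r + 3)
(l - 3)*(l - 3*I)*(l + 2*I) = l^3 - 3*l^2 - I*l^2 + 6*l + 3*I*l - 18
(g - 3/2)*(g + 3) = g^2 + 3*g/2 - 9/2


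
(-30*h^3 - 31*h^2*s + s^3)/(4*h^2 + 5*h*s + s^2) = (-30*h^2 - h*s + s^2)/(4*h + s)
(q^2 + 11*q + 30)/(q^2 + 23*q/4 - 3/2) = 4*(q + 5)/(4*q - 1)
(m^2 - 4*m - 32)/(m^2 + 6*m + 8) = (m - 8)/(m + 2)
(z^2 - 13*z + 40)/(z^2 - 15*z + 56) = (z - 5)/(z - 7)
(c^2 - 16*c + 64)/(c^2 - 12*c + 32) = (c - 8)/(c - 4)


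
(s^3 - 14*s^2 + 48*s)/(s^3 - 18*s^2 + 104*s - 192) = s/(s - 4)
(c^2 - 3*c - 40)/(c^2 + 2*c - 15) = (c - 8)/(c - 3)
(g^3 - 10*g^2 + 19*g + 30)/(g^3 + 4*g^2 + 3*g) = (g^2 - 11*g + 30)/(g*(g + 3))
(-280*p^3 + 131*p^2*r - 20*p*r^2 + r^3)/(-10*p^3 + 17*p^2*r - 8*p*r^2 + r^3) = (56*p^2 - 15*p*r + r^2)/(2*p^2 - 3*p*r + r^2)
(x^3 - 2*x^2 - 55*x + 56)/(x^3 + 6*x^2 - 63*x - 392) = (x - 1)/(x + 7)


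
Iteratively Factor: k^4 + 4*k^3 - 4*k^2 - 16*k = (k + 4)*(k^3 - 4*k) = (k - 2)*(k + 4)*(k^2 + 2*k) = k*(k - 2)*(k + 4)*(k + 2)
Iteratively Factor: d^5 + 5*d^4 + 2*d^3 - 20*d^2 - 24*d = (d + 2)*(d^4 + 3*d^3 - 4*d^2 - 12*d) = d*(d + 2)*(d^3 + 3*d^2 - 4*d - 12) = d*(d + 2)^2*(d^2 + d - 6) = d*(d + 2)^2*(d + 3)*(d - 2)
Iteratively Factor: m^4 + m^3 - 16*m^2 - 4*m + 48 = (m + 2)*(m^3 - m^2 - 14*m + 24) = (m + 2)*(m + 4)*(m^2 - 5*m + 6) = (m - 3)*(m + 2)*(m + 4)*(m - 2)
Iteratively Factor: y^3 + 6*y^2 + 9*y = (y + 3)*(y^2 + 3*y) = (y + 3)^2*(y)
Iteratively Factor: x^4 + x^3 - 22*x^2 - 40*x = (x)*(x^3 + x^2 - 22*x - 40) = x*(x + 2)*(x^2 - x - 20) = x*(x + 2)*(x + 4)*(x - 5)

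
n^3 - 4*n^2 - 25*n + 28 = (n - 7)*(n - 1)*(n + 4)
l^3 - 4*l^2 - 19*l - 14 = (l - 7)*(l + 1)*(l + 2)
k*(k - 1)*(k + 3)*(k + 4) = k^4 + 6*k^3 + 5*k^2 - 12*k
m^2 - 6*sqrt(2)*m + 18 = (m - 3*sqrt(2))^2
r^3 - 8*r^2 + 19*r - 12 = (r - 4)*(r - 3)*(r - 1)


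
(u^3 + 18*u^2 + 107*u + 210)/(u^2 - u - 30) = (u^2 + 13*u + 42)/(u - 6)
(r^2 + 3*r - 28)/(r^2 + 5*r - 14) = (r - 4)/(r - 2)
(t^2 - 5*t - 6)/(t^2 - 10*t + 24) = (t + 1)/(t - 4)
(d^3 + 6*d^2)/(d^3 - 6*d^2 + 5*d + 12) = d^2*(d + 6)/(d^3 - 6*d^2 + 5*d + 12)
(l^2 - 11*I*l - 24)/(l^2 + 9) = (l - 8*I)/(l + 3*I)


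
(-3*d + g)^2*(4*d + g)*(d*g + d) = 36*d^4*g + 36*d^4 - 15*d^3*g^2 - 15*d^3*g - 2*d^2*g^3 - 2*d^2*g^2 + d*g^4 + d*g^3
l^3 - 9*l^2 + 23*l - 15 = (l - 5)*(l - 3)*(l - 1)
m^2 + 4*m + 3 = (m + 1)*(m + 3)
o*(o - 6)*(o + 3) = o^3 - 3*o^2 - 18*o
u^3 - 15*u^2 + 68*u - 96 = (u - 8)*(u - 4)*(u - 3)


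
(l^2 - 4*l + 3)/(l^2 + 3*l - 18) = (l - 1)/(l + 6)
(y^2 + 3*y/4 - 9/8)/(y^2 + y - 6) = (y^2 + 3*y/4 - 9/8)/(y^2 + y - 6)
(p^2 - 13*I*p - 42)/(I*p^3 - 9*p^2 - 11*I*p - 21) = (-p^2 + 13*I*p + 42)/(-I*p^3 + 9*p^2 + 11*I*p + 21)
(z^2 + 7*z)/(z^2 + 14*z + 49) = z/(z + 7)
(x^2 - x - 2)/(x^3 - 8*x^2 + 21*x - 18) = (x + 1)/(x^2 - 6*x + 9)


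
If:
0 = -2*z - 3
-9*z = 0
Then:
No Solution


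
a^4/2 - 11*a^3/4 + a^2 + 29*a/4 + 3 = (a/2 + 1/4)*(a - 4)*(a - 3)*(a + 1)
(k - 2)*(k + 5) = k^2 + 3*k - 10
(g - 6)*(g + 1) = g^2 - 5*g - 6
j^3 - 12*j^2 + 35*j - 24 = (j - 8)*(j - 3)*(j - 1)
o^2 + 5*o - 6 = (o - 1)*(o + 6)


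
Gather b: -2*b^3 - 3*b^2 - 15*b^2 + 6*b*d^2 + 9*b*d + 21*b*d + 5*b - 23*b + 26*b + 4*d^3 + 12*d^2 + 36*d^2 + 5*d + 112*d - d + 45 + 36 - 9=-2*b^3 - 18*b^2 + b*(6*d^2 + 30*d + 8) + 4*d^3 + 48*d^2 + 116*d + 72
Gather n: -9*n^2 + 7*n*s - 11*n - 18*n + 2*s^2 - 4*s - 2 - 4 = -9*n^2 + n*(7*s - 29) + 2*s^2 - 4*s - 6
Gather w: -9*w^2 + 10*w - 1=-9*w^2 + 10*w - 1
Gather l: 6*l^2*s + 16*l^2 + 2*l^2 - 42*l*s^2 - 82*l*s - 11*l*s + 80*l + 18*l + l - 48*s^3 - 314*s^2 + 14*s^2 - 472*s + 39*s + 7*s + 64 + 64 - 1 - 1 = l^2*(6*s + 18) + l*(-42*s^2 - 93*s + 99) - 48*s^3 - 300*s^2 - 426*s + 126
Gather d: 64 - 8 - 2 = 54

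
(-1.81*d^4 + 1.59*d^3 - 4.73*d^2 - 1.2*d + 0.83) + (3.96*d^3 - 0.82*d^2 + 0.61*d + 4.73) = -1.81*d^4 + 5.55*d^3 - 5.55*d^2 - 0.59*d + 5.56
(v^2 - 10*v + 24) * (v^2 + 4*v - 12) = v^4 - 6*v^3 - 28*v^2 + 216*v - 288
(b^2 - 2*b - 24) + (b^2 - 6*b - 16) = 2*b^2 - 8*b - 40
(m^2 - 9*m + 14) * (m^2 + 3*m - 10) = m^4 - 6*m^3 - 23*m^2 + 132*m - 140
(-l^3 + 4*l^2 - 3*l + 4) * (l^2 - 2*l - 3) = -l^5 + 6*l^4 - 8*l^3 - 2*l^2 + l - 12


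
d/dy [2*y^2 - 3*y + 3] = 4*y - 3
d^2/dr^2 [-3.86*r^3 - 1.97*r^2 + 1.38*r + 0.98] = -23.16*r - 3.94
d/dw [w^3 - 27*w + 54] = 3*w^2 - 27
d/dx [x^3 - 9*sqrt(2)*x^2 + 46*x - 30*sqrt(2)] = 3*x^2 - 18*sqrt(2)*x + 46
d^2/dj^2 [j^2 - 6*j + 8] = 2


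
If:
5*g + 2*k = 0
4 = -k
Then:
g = 8/5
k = -4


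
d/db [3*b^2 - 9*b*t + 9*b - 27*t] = 6*b - 9*t + 9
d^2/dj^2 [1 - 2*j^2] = -4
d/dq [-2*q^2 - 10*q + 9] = -4*q - 10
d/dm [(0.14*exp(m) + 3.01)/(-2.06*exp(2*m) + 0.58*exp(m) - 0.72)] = (0.2884*exp(2*m) + 12.4012*exp(m) - 1.8466)*exp(m)/(4.2436*exp(4*m) - 2.3896*exp(3*m) + 3.3028*exp(2*m) - 0.8352*exp(m) + 0.5184)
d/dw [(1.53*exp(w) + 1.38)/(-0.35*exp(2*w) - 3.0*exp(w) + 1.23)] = (0.5355*exp(2*w) + 0.966*exp(w) + 6.0219)*exp(w)/(0.1225*exp(4*w) + 2.1*exp(3*w) + 8.139*exp(2*w) - 7.38*exp(w) + 1.5129)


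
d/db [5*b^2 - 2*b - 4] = 10*b - 2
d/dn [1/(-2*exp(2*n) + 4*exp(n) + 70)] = (exp(n) - 1)*exp(n)/(-exp(2*n) + 2*exp(n) + 35)^2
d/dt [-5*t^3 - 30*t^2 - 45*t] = -15*t^2 - 60*t - 45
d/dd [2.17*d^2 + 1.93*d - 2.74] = 4.34*d + 1.93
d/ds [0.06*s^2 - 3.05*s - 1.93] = 0.12*s - 3.05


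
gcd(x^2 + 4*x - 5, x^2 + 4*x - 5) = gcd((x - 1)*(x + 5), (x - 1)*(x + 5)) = x^2 + 4*x - 5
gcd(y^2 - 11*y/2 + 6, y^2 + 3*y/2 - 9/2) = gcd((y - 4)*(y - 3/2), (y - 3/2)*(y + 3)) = y - 3/2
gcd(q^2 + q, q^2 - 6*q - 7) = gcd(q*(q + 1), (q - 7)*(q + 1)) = q + 1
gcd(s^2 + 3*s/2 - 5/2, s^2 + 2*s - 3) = s - 1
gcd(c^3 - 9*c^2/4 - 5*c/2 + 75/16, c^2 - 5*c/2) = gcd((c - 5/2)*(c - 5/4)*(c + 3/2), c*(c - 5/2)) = c - 5/2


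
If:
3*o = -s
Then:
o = -s/3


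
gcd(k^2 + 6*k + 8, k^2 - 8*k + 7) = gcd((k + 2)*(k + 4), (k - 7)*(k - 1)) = 1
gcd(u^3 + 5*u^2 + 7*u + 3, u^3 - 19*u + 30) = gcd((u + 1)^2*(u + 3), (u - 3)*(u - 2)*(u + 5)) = 1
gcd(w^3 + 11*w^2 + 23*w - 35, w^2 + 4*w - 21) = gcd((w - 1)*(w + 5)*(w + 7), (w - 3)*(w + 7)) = w + 7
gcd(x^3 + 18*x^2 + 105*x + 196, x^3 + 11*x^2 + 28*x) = x^2 + 11*x + 28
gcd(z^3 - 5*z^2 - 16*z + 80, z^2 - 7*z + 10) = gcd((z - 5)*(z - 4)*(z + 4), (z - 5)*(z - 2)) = z - 5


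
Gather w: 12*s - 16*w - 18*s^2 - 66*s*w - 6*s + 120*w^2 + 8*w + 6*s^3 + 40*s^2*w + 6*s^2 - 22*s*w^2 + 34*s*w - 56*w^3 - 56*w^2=6*s^3 - 12*s^2 + 6*s - 56*w^3 + w^2*(64 - 22*s) + w*(40*s^2 - 32*s - 8)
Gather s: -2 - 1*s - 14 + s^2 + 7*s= s^2 + 6*s - 16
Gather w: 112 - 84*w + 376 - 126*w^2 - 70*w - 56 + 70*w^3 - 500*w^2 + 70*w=70*w^3 - 626*w^2 - 84*w + 432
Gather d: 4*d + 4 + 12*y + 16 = 4*d + 12*y + 20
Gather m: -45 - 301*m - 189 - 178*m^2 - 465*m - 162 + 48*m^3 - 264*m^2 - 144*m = 48*m^3 - 442*m^2 - 910*m - 396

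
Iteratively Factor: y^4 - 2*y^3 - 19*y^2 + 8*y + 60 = (y + 3)*(y^3 - 5*y^2 - 4*y + 20) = (y - 5)*(y + 3)*(y^2 - 4) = (y - 5)*(y - 2)*(y + 3)*(y + 2)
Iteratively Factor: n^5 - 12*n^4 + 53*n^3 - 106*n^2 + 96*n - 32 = (n - 1)*(n^4 - 11*n^3 + 42*n^2 - 64*n + 32) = (n - 4)*(n - 1)*(n^3 - 7*n^2 + 14*n - 8) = (n - 4)*(n - 1)^2*(n^2 - 6*n + 8) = (n - 4)^2*(n - 1)^2*(n - 2)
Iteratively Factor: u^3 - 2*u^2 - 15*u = (u + 3)*(u^2 - 5*u) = u*(u + 3)*(u - 5)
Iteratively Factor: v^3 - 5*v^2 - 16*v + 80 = (v + 4)*(v^2 - 9*v + 20) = (v - 5)*(v + 4)*(v - 4)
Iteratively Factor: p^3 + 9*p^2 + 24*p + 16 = (p + 1)*(p^2 + 8*p + 16) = (p + 1)*(p + 4)*(p + 4)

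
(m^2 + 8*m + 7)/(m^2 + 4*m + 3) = (m + 7)/(m + 3)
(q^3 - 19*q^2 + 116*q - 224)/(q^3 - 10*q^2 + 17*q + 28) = (q - 8)/(q + 1)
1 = 1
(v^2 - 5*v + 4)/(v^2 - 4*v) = (v - 1)/v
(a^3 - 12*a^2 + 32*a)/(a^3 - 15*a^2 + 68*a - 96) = a/(a - 3)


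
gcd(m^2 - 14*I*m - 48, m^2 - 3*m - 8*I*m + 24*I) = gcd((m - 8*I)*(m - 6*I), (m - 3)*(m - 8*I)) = m - 8*I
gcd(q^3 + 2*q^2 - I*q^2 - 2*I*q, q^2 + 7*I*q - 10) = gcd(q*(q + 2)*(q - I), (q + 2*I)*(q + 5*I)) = 1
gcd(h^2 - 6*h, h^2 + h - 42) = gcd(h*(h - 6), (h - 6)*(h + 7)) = h - 6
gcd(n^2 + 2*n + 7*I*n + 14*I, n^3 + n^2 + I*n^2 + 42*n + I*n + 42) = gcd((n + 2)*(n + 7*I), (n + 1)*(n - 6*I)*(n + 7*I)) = n + 7*I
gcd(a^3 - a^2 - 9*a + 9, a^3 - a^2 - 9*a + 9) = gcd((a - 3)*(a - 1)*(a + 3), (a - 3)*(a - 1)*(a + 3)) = a^3 - a^2 - 9*a + 9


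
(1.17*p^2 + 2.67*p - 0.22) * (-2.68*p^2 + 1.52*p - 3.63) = -3.1356*p^4 - 5.3772*p^3 + 0.4009*p^2 - 10.0265*p + 0.7986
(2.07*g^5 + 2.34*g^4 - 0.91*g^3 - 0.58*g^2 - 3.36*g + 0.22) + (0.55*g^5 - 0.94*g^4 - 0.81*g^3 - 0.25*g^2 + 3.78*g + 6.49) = 2.62*g^5 + 1.4*g^4 - 1.72*g^3 - 0.83*g^2 + 0.42*g + 6.71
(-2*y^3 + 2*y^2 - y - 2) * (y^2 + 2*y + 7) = -2*y^5 - 2*y^4 - 11*y^3 + 10*y^2 - 11*y - 14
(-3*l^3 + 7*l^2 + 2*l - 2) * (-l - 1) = 3*l^4 - 4*l^3 - 9*l^2 + 2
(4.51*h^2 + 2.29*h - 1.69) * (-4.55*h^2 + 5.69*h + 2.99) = -20.5205*h^4 + 15.2424*h^3 + 34.2045*h^2 - 2.769*h - 5.0531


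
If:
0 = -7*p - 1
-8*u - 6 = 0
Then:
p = -1/7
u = -3/4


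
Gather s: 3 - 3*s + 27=30 - 3*s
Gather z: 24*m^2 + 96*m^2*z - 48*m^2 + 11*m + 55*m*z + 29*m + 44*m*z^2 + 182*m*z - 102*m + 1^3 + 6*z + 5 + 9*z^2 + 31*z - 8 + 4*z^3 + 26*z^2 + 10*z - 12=-24*m^2 - 62*m + 4*z^3 + z^2*(44*m + 35) + z*(96*m^2 + 237*m + 47) - 14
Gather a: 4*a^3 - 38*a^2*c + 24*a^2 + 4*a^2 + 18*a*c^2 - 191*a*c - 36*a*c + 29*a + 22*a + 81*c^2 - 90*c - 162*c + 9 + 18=4*a^3 + a^2*(28 - 38*c) + a*(18*c^2 - 227*c + 51) + 81*c^2 - 252*c + 27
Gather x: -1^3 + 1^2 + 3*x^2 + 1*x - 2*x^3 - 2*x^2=-2*x^3 + x^2 + x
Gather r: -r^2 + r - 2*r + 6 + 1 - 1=-r^2 - r + 6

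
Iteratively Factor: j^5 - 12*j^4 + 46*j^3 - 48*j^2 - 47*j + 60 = (j - 5)*(j^4 - 7*j^3 + 11*j^2 + 7*j - 12) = (j - 5)*(j - 3)*(j^3 - 4*j^2 - j + 4) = (j - 5)*(j - 3)*(j + 1)*(j^2 - 5*j + 4) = (j - 5)*(j - 3)*(j - 1)*(j + 1)*(j - 4)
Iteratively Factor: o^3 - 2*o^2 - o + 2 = (o - 2)*(o^2 - 1) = (o - 2)*(o + 1)*(o - 1)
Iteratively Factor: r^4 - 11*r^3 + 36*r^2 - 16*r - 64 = (r + 1)*(r^3 - 12*r^2 + 48*r - 64) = (r - 4)*(r + 1)*(r^2 - 8*r + 16) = (r - 4)^2*(r + 1)*(r - 4)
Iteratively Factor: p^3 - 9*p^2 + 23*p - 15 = (p - 3)*(p^2 - 6*p + 5) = (p - 5)*(p - 3)*(p - 1)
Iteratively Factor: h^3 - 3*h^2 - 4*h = (h + 1)*(h^2 - 4*h) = h*(h + 1)*(h - 4)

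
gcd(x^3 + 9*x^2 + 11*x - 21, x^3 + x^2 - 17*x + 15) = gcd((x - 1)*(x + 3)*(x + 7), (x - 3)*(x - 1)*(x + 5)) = x - 1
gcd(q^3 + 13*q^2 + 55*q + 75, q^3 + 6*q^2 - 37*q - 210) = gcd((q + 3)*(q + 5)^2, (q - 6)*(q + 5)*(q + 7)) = q + 5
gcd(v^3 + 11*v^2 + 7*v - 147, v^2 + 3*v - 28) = v + 7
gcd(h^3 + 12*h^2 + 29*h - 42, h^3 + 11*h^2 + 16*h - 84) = h^2 + 13*h + 42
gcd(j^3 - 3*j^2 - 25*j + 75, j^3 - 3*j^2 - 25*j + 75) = j^3 - 3*j^2 - 25*j + 75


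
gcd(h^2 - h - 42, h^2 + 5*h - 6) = h + 6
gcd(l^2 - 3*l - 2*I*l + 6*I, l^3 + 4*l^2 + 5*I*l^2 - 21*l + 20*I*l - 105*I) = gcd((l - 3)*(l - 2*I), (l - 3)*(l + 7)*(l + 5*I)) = l - 3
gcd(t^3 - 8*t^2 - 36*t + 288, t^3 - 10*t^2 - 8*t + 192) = t^2 - 14*t + 48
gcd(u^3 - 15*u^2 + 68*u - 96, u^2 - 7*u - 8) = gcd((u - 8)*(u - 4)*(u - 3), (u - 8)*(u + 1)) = u - 8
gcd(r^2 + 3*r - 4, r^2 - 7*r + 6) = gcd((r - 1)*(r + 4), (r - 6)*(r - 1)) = r - 1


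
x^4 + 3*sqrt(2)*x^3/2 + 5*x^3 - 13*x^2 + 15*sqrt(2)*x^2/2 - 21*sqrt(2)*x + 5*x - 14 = (x - 2)*(x + 7)*(x + sqrt(2)/2)*(x + sqrt(2))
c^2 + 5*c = c*(c + 5)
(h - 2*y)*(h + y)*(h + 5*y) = h^3 + 4*h^2*y - 7*h*y^2 - 10*y^3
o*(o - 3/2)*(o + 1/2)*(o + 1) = o^4 - 7*o^2/4 - 3*o/4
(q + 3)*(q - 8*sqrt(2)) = q^2 - 8*sqrt(2)*q + 3*q - 24*sqrt(2)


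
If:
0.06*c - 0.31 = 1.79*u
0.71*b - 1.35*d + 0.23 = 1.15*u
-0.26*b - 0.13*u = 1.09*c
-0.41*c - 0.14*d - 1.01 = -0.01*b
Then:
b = 32.38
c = -7.67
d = 17.56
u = -0.43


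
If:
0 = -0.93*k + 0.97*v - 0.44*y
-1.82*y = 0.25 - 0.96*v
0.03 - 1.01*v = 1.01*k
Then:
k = 0.05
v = -0.02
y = -0.15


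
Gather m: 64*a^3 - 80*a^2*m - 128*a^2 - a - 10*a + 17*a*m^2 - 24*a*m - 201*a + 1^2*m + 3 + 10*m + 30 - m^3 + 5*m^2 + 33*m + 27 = 64*a^3 - 128*a^2 - 212*a - m^3 + m^2*(17*a + 5) + m*(-80*a^2 - 24*a + 44) + 60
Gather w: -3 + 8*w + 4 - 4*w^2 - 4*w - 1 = -4*w^2 + 4*w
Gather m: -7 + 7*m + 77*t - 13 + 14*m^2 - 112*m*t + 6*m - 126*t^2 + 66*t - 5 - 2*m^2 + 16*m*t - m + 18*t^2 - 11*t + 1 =12*m^2 + m*(12 - 96*t) - 108*t^2 + 132*t - 24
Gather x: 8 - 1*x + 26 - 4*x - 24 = 10 - 5*x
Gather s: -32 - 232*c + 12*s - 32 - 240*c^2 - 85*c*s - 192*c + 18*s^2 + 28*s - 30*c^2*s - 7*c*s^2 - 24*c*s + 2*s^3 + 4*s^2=-240*c^2 - 424*c + 2*s^3 + s^2*(22 - 7*c) + s*(-30*c^2 - 109*c + 40) - 64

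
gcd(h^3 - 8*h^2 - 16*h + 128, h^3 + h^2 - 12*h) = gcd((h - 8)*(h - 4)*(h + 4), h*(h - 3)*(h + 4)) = h + 4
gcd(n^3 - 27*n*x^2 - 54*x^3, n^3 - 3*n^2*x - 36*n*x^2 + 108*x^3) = -n + 6*x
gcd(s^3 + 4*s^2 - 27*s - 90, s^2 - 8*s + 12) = 1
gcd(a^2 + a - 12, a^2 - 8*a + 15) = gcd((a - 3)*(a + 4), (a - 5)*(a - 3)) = a - 3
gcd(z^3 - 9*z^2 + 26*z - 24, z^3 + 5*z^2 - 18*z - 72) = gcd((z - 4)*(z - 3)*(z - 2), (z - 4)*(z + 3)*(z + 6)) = z - 4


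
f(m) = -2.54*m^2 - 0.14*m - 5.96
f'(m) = -5.08*m - 0.14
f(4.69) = -62.49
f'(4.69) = -23.97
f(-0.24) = -6.07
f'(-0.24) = 1.08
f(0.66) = -7.16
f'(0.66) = -3.49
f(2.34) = -20.20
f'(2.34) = -12.03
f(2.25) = -19.13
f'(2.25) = -11.57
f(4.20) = -51.35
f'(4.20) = -21.48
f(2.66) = -24.30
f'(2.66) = -13.65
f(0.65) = -7.12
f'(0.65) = -3.44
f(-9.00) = -210.44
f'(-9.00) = 45.58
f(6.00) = -98.24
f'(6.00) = -30.62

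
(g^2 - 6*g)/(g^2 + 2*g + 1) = g*(g - 6)/(g^2 + 2*g + 1)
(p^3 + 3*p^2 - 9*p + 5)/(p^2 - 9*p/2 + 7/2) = 2*(p^2 + 4*p - 5)/(2*p - 7)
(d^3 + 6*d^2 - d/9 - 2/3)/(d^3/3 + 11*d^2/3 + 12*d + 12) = (9*d^2 - 1)/(3*(d^2 + 5*d + 6))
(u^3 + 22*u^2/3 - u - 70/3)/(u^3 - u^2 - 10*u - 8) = (3*u^2 + 16*u - 35)/(3*(u^2 - 3*u - 4))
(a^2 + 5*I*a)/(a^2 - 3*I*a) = (a + 5*I)/(a - 3*I)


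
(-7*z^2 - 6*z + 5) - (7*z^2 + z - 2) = -14*z^2 - 7*z + 7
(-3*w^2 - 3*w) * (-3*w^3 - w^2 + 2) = 9*w^5 + 12*w^4 + 3*w^3 - 6*w^2 - 6*w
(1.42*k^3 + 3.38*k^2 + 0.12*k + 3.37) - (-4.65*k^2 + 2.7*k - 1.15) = 1.42*k^3 + 8.03*k^2 - 2.58*k + 4.52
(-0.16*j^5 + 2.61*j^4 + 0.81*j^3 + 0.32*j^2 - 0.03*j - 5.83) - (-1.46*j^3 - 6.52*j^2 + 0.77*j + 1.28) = -0.16*j^5 + 2.61*j^4 + 2.27*j^3 + 6.84*j^2 - 0.8*j - 7.11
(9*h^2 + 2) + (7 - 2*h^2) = 7*h^2 + 9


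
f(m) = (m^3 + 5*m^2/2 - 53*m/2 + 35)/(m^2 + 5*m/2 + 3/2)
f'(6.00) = 1.17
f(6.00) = 3.47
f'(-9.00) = 1.77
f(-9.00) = -4.22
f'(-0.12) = -80.84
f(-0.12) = 31.47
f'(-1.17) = -2944.72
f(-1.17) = -1209.01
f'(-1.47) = 170541.72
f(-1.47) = -5402.89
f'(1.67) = -1.35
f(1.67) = 0.28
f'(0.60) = -13.30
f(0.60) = 6.02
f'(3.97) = 1.05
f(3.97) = 1.17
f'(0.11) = -41.85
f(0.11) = 17.97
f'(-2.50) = 99.00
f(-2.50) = 67.50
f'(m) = (-2*m - 5/2)*(m^3 + 5*m^2/2 - 53*m/2 + 35)/(m^2 + 5*m/2 + 3/2)^2 + (3*m^2 + 5*m - 53/2)/(m^2 + 5*m/2 + 3/2)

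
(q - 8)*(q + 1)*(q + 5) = q^3 - 2*q^2 - 43*q - 40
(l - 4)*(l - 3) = l^2 - 7*l + 12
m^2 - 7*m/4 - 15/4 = (m - 3)*(m + 5/4)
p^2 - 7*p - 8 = (p - 8)*(p + 1)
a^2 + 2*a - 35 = (a - 5)*(a + 7)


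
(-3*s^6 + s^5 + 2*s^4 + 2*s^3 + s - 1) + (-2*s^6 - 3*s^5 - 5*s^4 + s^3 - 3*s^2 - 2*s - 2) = -5*s^6 - 2*s^5 - 3*s^4 + 3*s^3 - 3*s^2 - s - 3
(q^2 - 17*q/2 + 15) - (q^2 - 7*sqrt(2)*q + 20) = -17*q/2 + 7*sqrt(2)*q - 5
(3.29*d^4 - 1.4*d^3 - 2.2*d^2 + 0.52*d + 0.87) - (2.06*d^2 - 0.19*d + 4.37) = 3.29*d^4 - 1.4*d^3 - 4.26*d^2 + 0.71*d - 3.5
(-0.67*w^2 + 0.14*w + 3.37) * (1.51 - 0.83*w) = 0.5561*w^3 - 1.1279*w^2 - 2.5857*w + 5.0887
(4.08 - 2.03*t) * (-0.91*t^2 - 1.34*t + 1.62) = 1.8473*t^3 - 0.9926*t^2 - 8.7558*t + 6.6096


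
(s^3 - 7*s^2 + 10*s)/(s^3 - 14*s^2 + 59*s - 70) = s/(s - 7)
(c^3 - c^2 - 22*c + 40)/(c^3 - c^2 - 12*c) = (c^2 + 3*c - 10)/(c*(c + 3))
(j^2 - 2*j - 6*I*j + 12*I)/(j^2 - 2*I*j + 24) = (j - 2)/(j + 4*I)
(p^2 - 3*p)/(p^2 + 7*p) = (p - 3)/(p + 7)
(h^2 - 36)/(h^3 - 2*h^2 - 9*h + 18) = (h^2 - 36)/(h^3 - 2*h^2 - 9*h + 18)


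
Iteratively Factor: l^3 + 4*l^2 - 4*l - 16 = (l + 2)*(l^2 + 2*l - 8) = (l + 2)*(l + 4)*(l - 2)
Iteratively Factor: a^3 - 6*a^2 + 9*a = (a - 3)*(a^2 - 3*a) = a*(a - 3)*(a - 3)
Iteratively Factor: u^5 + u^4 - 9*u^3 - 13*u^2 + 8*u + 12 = (u - 3)*(u^4 + 4*u^3 + 3*u^2 - 4*u - 4) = (u - 3)*(u + 1)*(u^3 + 3*u^2 - 4) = (u - 3)*(u - 1)*(u + 1)*(u^2 + 4*u + 4) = (u - 3)*(u - 1)*(u + 1)*(u + 2)*(u + 2)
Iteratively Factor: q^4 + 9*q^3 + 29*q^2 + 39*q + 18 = (q + 3)*(q^3 + 6*q^2 + 11*q + 6) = (q + 3)^2*(q^2 + 3*q + 2) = (q + 1)*(q + 3)^2*(q + 2)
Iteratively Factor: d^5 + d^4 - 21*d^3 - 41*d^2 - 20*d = (d - 5)*(d^4 + 6*d^3 + 9*d^2 + 4*d) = (d - 5)*(d + 1)*(d^3 + 5*d^2 + 4*d) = d*(d - 5)*(d + 1)*(d^2 + 5*d + 4) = d*(d - 5)*(d + 1)^2*(d + 4)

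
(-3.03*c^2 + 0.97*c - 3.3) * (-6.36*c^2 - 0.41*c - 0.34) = 19.2708*c^4 - 4.9269*c^3 + 21.6205*c^2 + 1.0232*c + 1.122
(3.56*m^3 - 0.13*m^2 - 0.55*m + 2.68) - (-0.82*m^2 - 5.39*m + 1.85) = 3.56*m^3 + 0.69*m^2 + 4.84*m + 0.83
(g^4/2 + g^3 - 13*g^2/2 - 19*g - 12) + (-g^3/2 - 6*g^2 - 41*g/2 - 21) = g^4/2 + g^3/2 - 25*g^2/2 - 79*g/2 - 33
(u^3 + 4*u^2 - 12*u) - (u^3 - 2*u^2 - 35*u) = 6*u^2 + 23*u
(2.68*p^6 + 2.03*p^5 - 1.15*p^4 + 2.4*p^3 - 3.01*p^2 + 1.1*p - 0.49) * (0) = 0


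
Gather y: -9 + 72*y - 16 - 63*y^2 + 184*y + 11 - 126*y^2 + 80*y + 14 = -189*y^2 + 336*y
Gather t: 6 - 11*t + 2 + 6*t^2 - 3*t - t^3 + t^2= -t^3 + 7*t^2 - 14*t + 8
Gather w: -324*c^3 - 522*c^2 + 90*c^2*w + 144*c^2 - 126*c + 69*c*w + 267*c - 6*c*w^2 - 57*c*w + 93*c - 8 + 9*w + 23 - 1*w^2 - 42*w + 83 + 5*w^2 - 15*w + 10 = -324*c^3 - 378*c^2 + 234*c + w^2*(4 - 6*c) + w*(90*c^2 + 12*c - 48) + 108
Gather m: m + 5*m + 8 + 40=6*m + 48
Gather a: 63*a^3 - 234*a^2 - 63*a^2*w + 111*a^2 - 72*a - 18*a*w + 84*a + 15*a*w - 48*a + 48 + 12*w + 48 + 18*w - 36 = 63*a^3 + a^2*(-63*w - 123) + a*(-3*w - 36) + 30*w + 60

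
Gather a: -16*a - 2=-16*a - 2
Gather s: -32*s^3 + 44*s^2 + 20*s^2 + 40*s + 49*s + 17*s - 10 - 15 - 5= -32*s^3 + 64*s^2 + 106*s - 30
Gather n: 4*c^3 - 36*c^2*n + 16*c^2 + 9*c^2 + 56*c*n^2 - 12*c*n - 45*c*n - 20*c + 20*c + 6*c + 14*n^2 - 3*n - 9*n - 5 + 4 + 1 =4*c^3 + 25*c^2 + 6*c + n^2*(56*c + 14) + n*(-36*c^2 - 57*c - 12)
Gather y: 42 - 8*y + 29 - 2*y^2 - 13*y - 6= -2*y^2 - 21*y + 65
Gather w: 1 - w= 1 - w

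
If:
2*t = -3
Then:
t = -3/2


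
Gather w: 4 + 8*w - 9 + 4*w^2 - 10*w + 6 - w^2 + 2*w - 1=3*w^2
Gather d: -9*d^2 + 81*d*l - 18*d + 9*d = -9*d^2 + d*(81*l - 9)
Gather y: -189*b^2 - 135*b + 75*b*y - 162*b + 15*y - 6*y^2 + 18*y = -189*b^2 - 297*b - 6*y^2 + y*(75*b + 33)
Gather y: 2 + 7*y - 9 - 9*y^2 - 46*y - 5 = -9*y^2 - 39*y - 12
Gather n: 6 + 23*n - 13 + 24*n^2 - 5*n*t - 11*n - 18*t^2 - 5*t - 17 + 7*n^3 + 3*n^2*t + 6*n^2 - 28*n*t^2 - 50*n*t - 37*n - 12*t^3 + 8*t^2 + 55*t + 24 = 7*n^3 + n^2*(3*t + 30) + n*(-28*t^2 - 55*t - 25) - 12*t^3 - 10*t^2 + 50*t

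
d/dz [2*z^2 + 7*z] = 4*z + 7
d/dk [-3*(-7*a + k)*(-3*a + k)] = 30*a - 6*k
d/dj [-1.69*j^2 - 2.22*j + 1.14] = -3.38*j - 2.22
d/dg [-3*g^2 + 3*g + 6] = 3 - 6*g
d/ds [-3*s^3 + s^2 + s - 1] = -9*s^2 + 2*s + 1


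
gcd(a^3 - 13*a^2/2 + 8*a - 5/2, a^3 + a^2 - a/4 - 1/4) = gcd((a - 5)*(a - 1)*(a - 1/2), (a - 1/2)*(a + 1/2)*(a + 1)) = a - 1/2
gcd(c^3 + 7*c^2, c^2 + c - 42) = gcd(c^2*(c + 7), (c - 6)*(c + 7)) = c + 7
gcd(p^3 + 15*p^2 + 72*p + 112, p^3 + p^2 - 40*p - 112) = p^2 + 8*p + 16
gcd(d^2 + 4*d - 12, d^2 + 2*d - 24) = d + 6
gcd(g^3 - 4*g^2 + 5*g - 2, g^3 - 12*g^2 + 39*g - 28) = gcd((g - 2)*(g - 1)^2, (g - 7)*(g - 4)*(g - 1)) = g - 1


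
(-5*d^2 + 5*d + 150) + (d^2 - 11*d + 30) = -4*d^2 - 6*d + 180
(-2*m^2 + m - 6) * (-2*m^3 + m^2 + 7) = 4*m^5 - 4*m^4 + 13*m^3 - 20*m^2 + 7*m - 42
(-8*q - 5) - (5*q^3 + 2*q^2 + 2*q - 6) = -5*q^3 - 2*q^2 - 10*q + 1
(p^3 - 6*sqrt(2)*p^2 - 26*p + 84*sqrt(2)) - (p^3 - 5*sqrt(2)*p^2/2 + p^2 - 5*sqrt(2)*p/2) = -7*sqrt(2)*p^2/2 - p^2 - 26*p + 5*sqrt(2)*p/2 + 84*sqrt(2)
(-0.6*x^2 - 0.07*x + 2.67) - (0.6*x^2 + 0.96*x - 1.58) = -1.2*x^2 - 1.03*x + 4.25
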